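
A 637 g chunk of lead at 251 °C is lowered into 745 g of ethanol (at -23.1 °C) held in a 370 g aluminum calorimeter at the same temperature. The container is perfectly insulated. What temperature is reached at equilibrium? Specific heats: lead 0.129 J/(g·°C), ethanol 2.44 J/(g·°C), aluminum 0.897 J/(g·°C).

T_f ≈ -13.0 °C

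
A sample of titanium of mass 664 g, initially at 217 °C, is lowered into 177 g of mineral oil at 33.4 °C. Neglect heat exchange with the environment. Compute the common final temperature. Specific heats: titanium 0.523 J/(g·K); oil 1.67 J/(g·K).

T_f ≈ 132.6 °C

T_f is the heat-capacity-weighted average of the initial temperatures:
T_f = (347.27·217 + 295.59·33.4) / (347.27 + 295.59)
    = 85231 / 642.86 ≈ 132.58 °C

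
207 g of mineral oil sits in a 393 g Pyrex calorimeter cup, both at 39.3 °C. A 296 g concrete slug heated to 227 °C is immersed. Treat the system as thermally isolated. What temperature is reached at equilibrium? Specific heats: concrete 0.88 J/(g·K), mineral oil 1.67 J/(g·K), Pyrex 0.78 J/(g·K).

T_f ≈ 92.9 °C

Taking heat into each body as positive, Σ m c ΔT = 0:
296*0.88*(T − 227) + 207*1.67*(T − 39.3) + 393*0.78*(T − 39.3) = 0
260.48(T − 227) + 345.69(T − 39.3) + 306.54(T − 39.3) = 0
(260.48 + 345.69 + 306.54) T = 260.48*227 + 345.69*39.3 + 306.54*39.3
T ≈ 92.87 °C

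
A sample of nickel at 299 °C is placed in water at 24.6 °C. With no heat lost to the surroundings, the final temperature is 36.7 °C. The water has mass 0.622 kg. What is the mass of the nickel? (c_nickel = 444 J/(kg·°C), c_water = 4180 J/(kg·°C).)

Net heat exchanged in the isolated system is zero:
m×444×(36.7 − 299) + 0.622×4180×(36.7 − 24.6) = 0
-116461 m = -31460
m = -31460/-116461 ≈ 0.2701 kg

m ≈ 0.27 kg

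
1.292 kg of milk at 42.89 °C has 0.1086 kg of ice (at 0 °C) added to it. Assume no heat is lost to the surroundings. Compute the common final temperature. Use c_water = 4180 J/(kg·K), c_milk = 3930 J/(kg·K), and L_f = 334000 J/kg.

T_f ≈ 32.8 °C

Heat gained plus heat lost sum to zero:
latent heat to melt: 0.1086·334000 = 36272; warm the meltwater: 453.95 T; milk cools: 1.292·3930·(T − 42.89) = 5077.6(T − 42.89)
5531.5 T = 217777 − 36272 = 181504
T ≈ 32.81 °C — above 0 °C, consistent with complete melting.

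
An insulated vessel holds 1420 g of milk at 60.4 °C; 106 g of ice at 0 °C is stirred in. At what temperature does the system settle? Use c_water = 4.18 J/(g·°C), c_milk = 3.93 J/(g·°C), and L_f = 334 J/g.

T_f ≈ 50.1 °C

Heat gained plus heat lost sum to zero:
latent heat to melt: 106·334 = 35404; meltwater 0→T: 106·4.18·T = 443.08 T; milk cools: 1420·3.93·(T − 60.4) = 5580.6(T − 60.4)
6023.7 T = 337068 − 35404 = 301664
T ≈ 50.08 °C. Since T > 0 °C, the all-ice-melts assumption holds.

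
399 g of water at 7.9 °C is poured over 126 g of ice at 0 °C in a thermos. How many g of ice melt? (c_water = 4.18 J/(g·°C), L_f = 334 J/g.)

m_melted ≈ 39.4 g

Cooling the water to 0 °C releases 399×4.18×7.9 = 13176 J.
Melting all 126 g of ice would need 126×334 = 42084 J.
That's not enough to melt it all — equilibrium is at 0 °C with ice remaining.
Mass melted = 13176/334 ≈ 39.45 g.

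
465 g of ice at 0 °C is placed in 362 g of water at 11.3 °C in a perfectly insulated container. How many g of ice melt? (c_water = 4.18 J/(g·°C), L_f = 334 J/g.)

Water can give up m c ΔT = 362·4.18·11.3 = 17099 J before reaching 0 °C.
Melting all 465 g of ice would need 465·334 = 155310 J.
17099 J < 155310 J, so only part of the ice melts and the system sits at 0 °C.
m_melted·334 = 17099  ⇒  m_melted ≈ 51.19 g.

m_melted ≈ 51.2 g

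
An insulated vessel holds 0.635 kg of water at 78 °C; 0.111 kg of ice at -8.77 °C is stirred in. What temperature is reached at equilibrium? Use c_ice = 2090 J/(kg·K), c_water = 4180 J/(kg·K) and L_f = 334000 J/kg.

T_f ≈ 53.9 °C

Heat gained plus heat lost sum to zero:
ice -8.77→0 °C: 0.111·2090·8.77 = 2034.6
  fusion: m_ice L_f = 0.111·334000 = 37074
  warm the meltwater: 463.98 T
  water: 2654.3(T − 78)
3118.3 T = 207035 − 39109 = 167927
T ≈ 53.85 °C — above 0 °C, consistent with complete melting.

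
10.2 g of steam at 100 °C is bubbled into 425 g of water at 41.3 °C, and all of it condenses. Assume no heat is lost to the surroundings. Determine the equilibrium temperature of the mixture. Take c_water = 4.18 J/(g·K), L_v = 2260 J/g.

T_f ≈ 55.3 °C

Net heat exchanged in the isolated system is zero:
steam→water at 100 °C releases m L_v = 10.2·2260 = 23052
  condensed water 100 °C→T: 42.64(T − 100)
  water warms: 425·4.18·(T − 41.3) = 1776.5(T − 41.3)
1819.1 T = 23052 + 4263.6 + 73369 = 100685
T ≈ 55.35 °C — below 100 °C, confirming all the steam condensed.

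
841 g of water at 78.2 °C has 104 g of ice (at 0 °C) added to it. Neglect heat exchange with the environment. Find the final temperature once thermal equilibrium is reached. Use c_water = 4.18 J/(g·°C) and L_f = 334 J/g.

Conservation of energy gives ΣQ = 0:
melt ice: 104·334 = 34736
  warm the meltwater: 434.72 T
  water: 3515.4(T − 78.2)
3950.1 T = 274903 − 34736 = 240167
T ≈ 60.80 °C (positive, so assuming full melt was valid).

T_f ≈ 60.8 °C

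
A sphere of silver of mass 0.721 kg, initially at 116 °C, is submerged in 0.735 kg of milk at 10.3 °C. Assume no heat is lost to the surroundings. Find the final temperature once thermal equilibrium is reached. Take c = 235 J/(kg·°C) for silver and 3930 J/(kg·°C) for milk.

T_f ≈ 16.2 °C

Taking heat into each body as positive, Σ m c ΔT = 0:
0.721·235·(T − 116) + 0.735·3930·(T − 10.3) = 0
(169.44 + 2888.5) T = 169.44·116 + 2888.5·10.3
T = 49407 / 3058 = 16.2 °C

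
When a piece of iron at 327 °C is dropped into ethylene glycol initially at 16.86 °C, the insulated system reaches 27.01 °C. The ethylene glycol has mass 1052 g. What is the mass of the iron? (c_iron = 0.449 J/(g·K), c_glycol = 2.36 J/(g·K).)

m ≈ 187 g

|Q_iron| = |Q_glycol|:
m·0.449·(327 − 27.01) = 1052·2.36·(27.01 − 16.86)
134.7 m = 25200  ⇒  m ≈ 187.1 g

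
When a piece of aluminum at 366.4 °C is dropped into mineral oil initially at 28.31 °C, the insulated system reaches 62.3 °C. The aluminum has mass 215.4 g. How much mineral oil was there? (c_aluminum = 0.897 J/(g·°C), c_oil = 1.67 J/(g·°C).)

m ≈ 1040 g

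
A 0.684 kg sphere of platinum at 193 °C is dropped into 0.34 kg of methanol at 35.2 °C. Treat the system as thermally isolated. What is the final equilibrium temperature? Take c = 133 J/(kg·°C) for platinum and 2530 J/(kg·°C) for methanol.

Taking heat into each body as positive, Σ m c ΔT = 0:
0.684×133×(T − 193) + 0.34×2530×(T − 35.2) = 0
90.97(T − 193) + 860.2(T − 35.2) = 0
(90.97 + 860.2) T = 90.97×193 + 860.2×35.2
T ≈ 50.29 °C

T_f ≈ 50.3 °C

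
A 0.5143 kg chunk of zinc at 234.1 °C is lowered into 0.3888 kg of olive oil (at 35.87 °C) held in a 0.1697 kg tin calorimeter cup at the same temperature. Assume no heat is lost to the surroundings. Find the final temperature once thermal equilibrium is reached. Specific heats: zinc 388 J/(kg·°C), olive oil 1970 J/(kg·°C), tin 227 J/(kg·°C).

T_f ≈ 75.3 °C

Conservation of energy gives ΣQ = 0:
0.5143·388·(T − 234.1) + 0.3888·1970·(T − 35.87) + 0.1697·227·(T − 35.87) = 0
199.55(T − 234.1) + 765.94(T − 35.87) + 38.52(T − 35.87) = 0
1004 T = 75570
T = 75570 / 1004 = 75.3 °C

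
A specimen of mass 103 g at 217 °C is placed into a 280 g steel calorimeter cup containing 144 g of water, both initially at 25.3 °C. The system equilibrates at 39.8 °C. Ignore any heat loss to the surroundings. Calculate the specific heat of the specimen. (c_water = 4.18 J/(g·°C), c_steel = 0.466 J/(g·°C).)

c ≈ 0.582 J/(g·°C)

Energy conservation, ΣQ = 0:
103·c·(39.8 − 217) + 144·4.18·(39.8 − 25.3) + 280·0.466·(39.8 − 25.3) = 0
-18252 c = -10620
c = -10620/-18252 ≈ 0.5819 J/(g·°C)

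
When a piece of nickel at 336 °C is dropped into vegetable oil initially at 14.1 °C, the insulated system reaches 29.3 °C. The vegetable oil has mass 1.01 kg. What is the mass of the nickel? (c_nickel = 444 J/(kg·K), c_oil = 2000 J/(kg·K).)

m ≈ 0.225 kg

|Q_nickel| = |Q_oil|:
m×444×(336 − 29.3) = 1.01×2000×(29.3 − 14.1)
136175 m = 30704  ⇒  m ≈ 0.2255 kg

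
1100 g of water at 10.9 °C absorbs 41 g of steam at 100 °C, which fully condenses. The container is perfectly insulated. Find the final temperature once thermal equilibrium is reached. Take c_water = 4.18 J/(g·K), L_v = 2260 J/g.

Taking heat into each body as positive, Σ m c ΔT = 0:
condense steam: −41×2260 = −92660
  condensate cools 100→T: 41×4.18×(T − 100) = 171.38(T − 100)
  original water: 4598(T − 10.9)
4769.4 T = 92660 + 17138 + 50118 = 159916
T ≈ 33.53 °C (< 100 °C, so full condensation is consistent).

T_f ≈ 33.5 °C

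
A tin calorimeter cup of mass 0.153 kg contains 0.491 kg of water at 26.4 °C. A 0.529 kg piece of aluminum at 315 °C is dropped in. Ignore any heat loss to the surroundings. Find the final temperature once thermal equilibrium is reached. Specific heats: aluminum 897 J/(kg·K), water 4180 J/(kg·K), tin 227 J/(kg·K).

T_f = Σ m_i c_i T_i / Σ m_i c_i:
T_f = (474.51×315 + 2052.4×26.4 + 34.73×26.4) / (474.51 + 2052.4 + 34.73)
    = 204571 / 2561.6 ≈ 79.86 °C

T_f ≈ 79.9 °C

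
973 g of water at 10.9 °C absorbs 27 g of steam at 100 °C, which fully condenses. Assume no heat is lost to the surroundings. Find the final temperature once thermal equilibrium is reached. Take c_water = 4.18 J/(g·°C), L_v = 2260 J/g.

T_f ≈ 27.9 °C

Sum of m c ΔT and latent-heat terms is zero:
steam→water at 100 °C releases m L_v = 27×2260 = 61020
  condensed water 100 °C→T: 112.86(T − 100)
  water warms: 973×4.18×(T − 10.9) = 4067.1(T − 10.9)
4180 T = 61020 + 11286 + 44332 = 116638
T ≈ 27.90 °C (< 100 °C, so full condensation is consistent).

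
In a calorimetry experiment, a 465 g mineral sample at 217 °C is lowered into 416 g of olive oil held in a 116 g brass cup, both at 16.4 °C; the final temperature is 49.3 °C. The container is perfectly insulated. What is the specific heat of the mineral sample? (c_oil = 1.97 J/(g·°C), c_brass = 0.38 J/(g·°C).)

c ≈ 0.364 J/(g·°C)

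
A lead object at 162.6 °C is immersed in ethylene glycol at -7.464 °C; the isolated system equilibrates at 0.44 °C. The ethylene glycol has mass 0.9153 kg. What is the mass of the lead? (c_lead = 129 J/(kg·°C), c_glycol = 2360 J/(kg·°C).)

m ≈ 0.816 kg

Heat lost by the lead = heat gained by the glycol:
m·129·(162.6 − 0.44) = 0.9153·2360·(0.44 − (-7.464))
20919 m = 17073  ⇒  m ≈ 0.8162 kg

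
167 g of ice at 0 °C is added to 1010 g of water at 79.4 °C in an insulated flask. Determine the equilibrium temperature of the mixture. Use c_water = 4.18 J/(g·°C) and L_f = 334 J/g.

T_f ≈ 56.8 °C

Let T be the final temperature. ΣQ_i = 0:
melt ice: 167·334 = 55778
  warm the meltwater: 698.06 T
  water cools: 1010·4.18·(T − 79.4) = 4221.8(T − 79.4)
4919.9 T = 335211 − 55778 = 279433
T ≈ 56.80 °C (positive, so assuming full melt was valid).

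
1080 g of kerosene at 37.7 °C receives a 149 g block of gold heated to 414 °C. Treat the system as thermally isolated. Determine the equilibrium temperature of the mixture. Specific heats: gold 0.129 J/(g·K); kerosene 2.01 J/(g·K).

T_f ≈ 41.0 °C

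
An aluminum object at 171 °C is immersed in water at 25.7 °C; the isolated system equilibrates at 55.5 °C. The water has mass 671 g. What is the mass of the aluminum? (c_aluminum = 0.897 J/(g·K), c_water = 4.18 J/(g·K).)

m ≈ 807 g

Energy conservation, ΣQ = 0:
m×0.897×(55.5 − 171) + 671×4.18×(55.5 − 25.7) = 0
-103.6 m = -83582
m = -83582/-103.6 ≈ 806.8 g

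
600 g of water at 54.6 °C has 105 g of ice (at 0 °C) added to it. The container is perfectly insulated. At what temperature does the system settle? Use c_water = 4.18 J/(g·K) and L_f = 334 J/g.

Energy conservation, ΣQ = 0:
fusion: m_ice L_f = 105×334 = 35070
  warm the meltwater: 438.9 T
  water cools: 600×4.18×(T − 54.6) = 2508(T − 54.6)
2946.9 T = 136937 − 35070 = 101867
T ≈ 34.57 °C — above 0 °C, consistent with complete melting.

T_f ≈ 34.6 °C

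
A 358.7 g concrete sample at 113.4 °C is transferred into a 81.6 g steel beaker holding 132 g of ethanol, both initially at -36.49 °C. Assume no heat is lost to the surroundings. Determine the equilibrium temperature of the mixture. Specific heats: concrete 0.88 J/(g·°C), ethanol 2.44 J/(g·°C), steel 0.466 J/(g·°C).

T_f ≈ 33.5 °C

Setting the total heat transfer to zero:
358.7·0.88·(T − 113.4) + 132·2.44·(T − (-36.49)) + 81.6·0.466·(T − (-36.49)) = 0
315.66(T − 113.4) + 322.08(T − (-36.49)) + 38.03(T − (-36.49)) = 0
675.76 T = 22655
T = 22655 / 675.76 = 33.5 °C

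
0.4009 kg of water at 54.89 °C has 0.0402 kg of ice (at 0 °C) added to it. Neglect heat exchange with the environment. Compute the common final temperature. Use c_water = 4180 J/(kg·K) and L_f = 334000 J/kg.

Conservation of energy gives ΣQ = 0:
melt ice: 0.0402·334000 = 13427
  meltwater 0→T: 0.0402·4180·T = 168.04 T
  water: 1675.8(T − 54.89)
1843.8 T = 91983 − 13427 = 78556
T ≈ 42.61 °C. Since T > 0 °C, the all-ice-melts assumption holds.

T_f ≈ 42.6 °C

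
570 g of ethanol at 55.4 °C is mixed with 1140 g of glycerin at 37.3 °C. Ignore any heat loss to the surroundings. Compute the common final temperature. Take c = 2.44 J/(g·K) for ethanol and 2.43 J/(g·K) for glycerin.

T_f ≈ 43.3 °C

T_f is the heat-capacity-weighted average of the initial temperatures:
T_f = (1390.8*55.4 + 2770.2*37.3) / (1390.8 + 2770.2)
    = 180379 / 4161 ≈ 43.35 °C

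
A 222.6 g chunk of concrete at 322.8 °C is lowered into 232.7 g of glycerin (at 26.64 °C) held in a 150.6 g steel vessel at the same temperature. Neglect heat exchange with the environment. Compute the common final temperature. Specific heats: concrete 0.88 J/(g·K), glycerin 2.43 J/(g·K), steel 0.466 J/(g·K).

T_f ≈ 96.4 °C

Net heat exchanged in the isolated system is zero:
222.6×0.88×(T − 322.8) + 232.7×2.43×(T − 26.64) + 150.6×0.466×(T − 26.64) = 0
(195.89 + 565.46 + 70.18) T = 195.89×322.8 + 565.46×26.64 + 70.18×26.64
T ≈ 96.41 °C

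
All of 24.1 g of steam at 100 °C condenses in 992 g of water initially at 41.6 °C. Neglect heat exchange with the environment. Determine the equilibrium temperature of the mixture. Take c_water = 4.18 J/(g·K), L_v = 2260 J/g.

Setting the total heat transfer to zero:
steam→water at 100 °C releases m L_v = 24.1·2260 = 54466
  condensate cools 100→T: 24.1·4.18·(T − 100) = 100.74(T − 100)
  water warms: 992·4.18·(T − 41.6) = 4146.6(T − 41.6)
4247.3 T = 54466 + 10074 + 172497 = 237037
T ≈ 55.81 °C — below 100 °C, confirming all the steam condensed.

T_f ≈ 55.8 °C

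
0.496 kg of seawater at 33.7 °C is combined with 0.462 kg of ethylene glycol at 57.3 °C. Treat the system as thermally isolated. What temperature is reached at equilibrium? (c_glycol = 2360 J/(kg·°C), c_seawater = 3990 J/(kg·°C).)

T_f ≈ 42.1 °C

Heat gained plus heat lost sum to zero:
0.462·2360·(T − 57.3) + 0.496·3990·(T − 33.7) = 0
3069.4 T = 129169
T ≈ 42.08 °C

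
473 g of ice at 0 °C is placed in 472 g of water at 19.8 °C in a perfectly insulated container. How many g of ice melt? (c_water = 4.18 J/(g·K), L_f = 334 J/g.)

m_melted ≈ 117 g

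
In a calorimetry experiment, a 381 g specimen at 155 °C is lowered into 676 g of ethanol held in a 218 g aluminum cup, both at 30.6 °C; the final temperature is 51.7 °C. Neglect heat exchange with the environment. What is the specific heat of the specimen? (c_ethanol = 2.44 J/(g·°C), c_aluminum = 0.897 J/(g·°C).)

Let T be the final temperature. ΣQ_i = 0:
381·c·(51.7 − 155) + 676·2.44·(51.7 − 30.6) + 218·0.897·(51.7 − 30.6) = 0
-39357 c = -38929
c = -38929/-39357 ≈ 0.9891 J/(g·°C)

c ≈ 0.989 J/(g·°C)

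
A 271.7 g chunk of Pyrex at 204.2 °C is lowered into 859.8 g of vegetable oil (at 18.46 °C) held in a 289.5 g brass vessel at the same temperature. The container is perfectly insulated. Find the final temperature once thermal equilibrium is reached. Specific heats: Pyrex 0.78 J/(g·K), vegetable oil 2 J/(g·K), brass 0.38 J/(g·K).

T_f ≈ 37.7 °C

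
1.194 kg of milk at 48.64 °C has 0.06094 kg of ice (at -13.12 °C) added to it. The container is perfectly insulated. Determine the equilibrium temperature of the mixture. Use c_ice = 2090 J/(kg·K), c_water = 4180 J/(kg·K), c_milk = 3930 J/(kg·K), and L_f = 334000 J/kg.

T_f ≈ 41.7 °C

Energy balance with sensible and latent terms:
ice -13.12→0 °C: 0.06094·2090·13.12 = 1671; latent heat to melt: 0.06094·334000 = 20354; warm the meltwater: 254.73 T; milk cools: 1.194·3930·(T − 48.64) = 4692.4(T − 48.64)
4947.1 T = 228239 − 22025 = 206214
T ≈ 41.68 °C — above 0 °C, consistent with complete melting.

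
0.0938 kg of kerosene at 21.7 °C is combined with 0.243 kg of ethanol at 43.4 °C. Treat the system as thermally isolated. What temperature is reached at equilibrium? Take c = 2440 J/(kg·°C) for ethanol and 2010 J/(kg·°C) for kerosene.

T_f ≈ 38.2 °C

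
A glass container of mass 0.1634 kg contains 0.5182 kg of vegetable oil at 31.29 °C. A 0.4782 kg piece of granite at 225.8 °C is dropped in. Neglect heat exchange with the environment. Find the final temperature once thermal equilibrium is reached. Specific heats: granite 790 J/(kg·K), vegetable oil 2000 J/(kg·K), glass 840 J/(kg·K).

T_f ≈ 78.7 °C

T_f is the heat-capacity-weighted average of the initial temperatures:
T_f = (377.78·225.8 + 1036.4·31.29 + 137.26·31.29) / (377.78 + 1036.4 + 137.26)
    = 122026 / 1551.4 ≈ 78.65 °C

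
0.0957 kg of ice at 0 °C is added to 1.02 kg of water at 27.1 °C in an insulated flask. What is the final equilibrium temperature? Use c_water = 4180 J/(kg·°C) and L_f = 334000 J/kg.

Sum of m c ΔT and latent-heat terms is zero:
melt ice: 0.0957·334000 = 31964; warm the meltwater: 400.03 T; water: 4263.6(T − 27.1)
4663.6 T = 115544 − 31964 = 83580
T ≈ 17.92 °C — above 0 °C, consistent with complete melting.

T_f ≈ 17.9 °C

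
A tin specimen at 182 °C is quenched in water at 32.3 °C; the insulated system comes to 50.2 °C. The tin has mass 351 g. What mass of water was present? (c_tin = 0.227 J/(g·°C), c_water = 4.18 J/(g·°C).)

m ≈ 140 g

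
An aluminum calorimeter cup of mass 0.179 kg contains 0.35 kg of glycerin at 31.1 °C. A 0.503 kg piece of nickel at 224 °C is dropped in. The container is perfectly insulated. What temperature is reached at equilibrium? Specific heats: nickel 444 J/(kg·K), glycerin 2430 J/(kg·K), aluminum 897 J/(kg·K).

Setting the total heat transfer to zero:
0.503·444·(T − 224) + 0.35·2430·(T − 31.1) + 0.179·897·(T − 31.1) = 0
1234.4 T = 81470
T ≈ 66.00 °C

T_f ≈ 66.0 °C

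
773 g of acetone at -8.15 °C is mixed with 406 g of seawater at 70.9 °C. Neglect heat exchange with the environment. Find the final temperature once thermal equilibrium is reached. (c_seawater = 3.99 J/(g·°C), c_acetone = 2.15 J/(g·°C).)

Set heat shed by the hot body equal to heat absorbed by the cold body:
406*3.99*(70.9 − T) = 773*2.15*(T − (-8.15))
1619.9(70.9 − T) = 1661.9(T − (-8.15))
3281.9 T = 101309  ⇒  T ≈ 30.87 °C

T_f ≈ 30.9 °C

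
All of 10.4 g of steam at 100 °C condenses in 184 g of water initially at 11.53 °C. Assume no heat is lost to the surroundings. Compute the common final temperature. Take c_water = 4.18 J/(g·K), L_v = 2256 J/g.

T_f ≈ 45.1 °C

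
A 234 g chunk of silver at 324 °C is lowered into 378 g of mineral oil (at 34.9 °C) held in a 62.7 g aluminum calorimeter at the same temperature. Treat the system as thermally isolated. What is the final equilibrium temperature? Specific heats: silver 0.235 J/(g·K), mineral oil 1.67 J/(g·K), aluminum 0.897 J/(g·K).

T_f ≈ 56.3 °C

Setting the total heat transfer to zero:
234×0.235×(T − 324) + 378×1.67×(T − 34.9) + 62.7×0.897×(T − 34.9) = 0
54.99(T − 324) + 631.26(T − 34.9) + 56.24(T − 34.9) = 0
742.49 T = 41811
T = 41811 / 742.49 = 56.3 °C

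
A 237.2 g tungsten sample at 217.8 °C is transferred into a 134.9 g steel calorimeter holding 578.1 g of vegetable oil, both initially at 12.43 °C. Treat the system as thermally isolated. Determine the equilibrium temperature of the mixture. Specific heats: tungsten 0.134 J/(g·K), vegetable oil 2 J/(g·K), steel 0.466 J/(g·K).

T_f ≈ 17.6 °C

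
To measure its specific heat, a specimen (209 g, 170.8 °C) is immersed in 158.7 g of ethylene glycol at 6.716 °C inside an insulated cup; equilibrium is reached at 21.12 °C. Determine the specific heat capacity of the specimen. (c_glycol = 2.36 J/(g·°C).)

Conservation of energy gives ΣQ = 0:
209×c×(21.12 − 170.8) + 158.7×2.36×(21.12 − 6.716) = 0
-31283 c = -5394.8
c = -5394.8/-31283 ≈ 0.1724 J/(g·°C)

c ≈ 0.172 J/(g·°C)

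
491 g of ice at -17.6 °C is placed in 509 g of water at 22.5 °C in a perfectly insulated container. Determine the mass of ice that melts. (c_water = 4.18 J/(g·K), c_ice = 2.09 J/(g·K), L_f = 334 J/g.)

Heat available from the water dropping to 0 °C: 509×4.18×22.5 = 47871 J.
Of that, 491×2.09×17.6 = 18061 J goes to bring the ice to 0 °C, leaving 29811 J.
Melting all 491 g of ice would need 491×334 = 163994 J.
That's not enough to melt it all — equilibrium is at 0 °C with ice remaining.
Mass melted = 29811/334 ≈ 89.25 g.

m_melted ≈ 89.3 g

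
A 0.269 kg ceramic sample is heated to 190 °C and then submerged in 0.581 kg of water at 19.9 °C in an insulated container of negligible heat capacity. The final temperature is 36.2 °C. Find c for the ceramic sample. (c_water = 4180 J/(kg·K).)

c ≈ 957 J/(kg·K)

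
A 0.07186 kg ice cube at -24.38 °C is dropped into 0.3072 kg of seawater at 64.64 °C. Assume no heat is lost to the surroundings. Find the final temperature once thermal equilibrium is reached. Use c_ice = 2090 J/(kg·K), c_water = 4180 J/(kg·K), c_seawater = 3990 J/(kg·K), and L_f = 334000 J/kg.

Heat gained plus heat lost sum to zero:
warm ice to 0 °C: 0.07186·2090·(0 − (-24.38)) = 3661.6
  melt ice: 0.07186·334000 = 24001
  meltwater 0→T: 0.07186·4180·T = 300.37 T
  seawater cools: 0.3072·3990·(T − 64.64) = 1225.7(T − 64.64)
1526.1 T = 79231 − 27663 = 51568
T ≈ 33.79 °C — above 0 °C, consistent with complete melting.

T_f ≈ 33.8 °C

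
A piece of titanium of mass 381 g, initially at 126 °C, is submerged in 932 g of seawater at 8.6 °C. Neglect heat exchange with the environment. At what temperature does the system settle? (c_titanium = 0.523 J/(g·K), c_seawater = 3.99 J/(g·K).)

T_f ≈ 14.6 °C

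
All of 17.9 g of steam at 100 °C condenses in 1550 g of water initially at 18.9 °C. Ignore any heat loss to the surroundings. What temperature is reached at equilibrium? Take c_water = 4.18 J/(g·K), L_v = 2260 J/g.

T_f ≈ 26.0 °C

Let T be the final temperature. ΣQ_i = 0:
condense steam: −17.9×2260 = −40454
  condensed water 100 °C→T: 74.82(T − 100)
  water warms: 1550×4.18×(T − 18.9) = 6479(T − 18.9)
6553.8 T = 40454 + 7482.2 + 122453 = 170389
T ≈ 26.00 °C — below 100 °C, confirming all the steam condensed.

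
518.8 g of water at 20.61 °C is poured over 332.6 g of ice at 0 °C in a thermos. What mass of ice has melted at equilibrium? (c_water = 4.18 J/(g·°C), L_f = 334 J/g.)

m_melted ≈ 134 g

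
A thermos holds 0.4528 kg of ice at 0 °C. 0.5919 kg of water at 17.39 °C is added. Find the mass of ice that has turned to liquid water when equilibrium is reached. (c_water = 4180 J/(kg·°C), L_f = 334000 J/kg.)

m_melted ≈ 0.129 kg

Water can give up m c ΔT = 0.5919·4180·17.39 = 43025 J before reaching 0 °C.
To melt every bit of ice: 0.4528·334000 = 151235 J.
That's not enough to melt it all — equilibrium is at 0 °C with ice remaining.
m_melt = 43025 / L_f = 0.1288 kg.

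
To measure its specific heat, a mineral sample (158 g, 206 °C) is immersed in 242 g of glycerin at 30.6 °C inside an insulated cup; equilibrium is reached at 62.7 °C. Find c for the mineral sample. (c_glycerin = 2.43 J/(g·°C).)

c ≈ 0.834 J/(g·°C)

Heat lost by the mineral sample = heat gained by the glycerin:
158·c·(206 − 62.7) = 242·2.43·(62.7 − 30.6)
22641 c = 18877  ⇒  c ≈ 0.8337 J/(g·°C)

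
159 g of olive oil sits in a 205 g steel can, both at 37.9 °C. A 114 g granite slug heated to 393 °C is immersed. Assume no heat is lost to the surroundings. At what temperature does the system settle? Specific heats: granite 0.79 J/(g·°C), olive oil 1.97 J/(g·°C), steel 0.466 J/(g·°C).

T_f ≈ 102.0 °C

Energy conservation, ΣQ = 0:
114*0.79*(T − 393) + 159*1.97*(T − 37.9) + 205*0.466*(T − 37.9) = 0
90.06(T − 393) + 313.23(T − 37.9) + 95.53(T − 37.9) = 0
(90.06 + 313.23 + 95.53) T = 90.06*393 + 313.23*37.9 + 95.53*37.9
T = 50886/498.82 ≈ 102.01 °C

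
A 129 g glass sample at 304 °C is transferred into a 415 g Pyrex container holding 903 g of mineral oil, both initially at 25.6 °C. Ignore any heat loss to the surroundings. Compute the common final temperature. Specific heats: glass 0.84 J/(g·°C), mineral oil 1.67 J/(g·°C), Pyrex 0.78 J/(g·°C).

T_f ≈ 41.1 °C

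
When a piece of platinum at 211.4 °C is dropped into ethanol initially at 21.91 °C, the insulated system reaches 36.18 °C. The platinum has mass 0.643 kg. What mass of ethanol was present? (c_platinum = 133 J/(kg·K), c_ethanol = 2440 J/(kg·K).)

m ≈ 0.43 kg

Net heat exchanged in the isolated system is zero:
0.643×133×(36.18 − 211.4) + m×2440×(36.18 − 21.91) = 0
34819 m = 14985
m = 14985/34819 ≈ 0.4304 kg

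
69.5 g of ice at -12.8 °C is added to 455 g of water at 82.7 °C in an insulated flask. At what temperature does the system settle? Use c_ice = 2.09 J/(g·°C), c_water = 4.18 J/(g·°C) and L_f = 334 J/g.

Taking heat into each body as positive, Σ m c ΔT = 0:
ice -12.8→0 °C: 69.5×2.09×12.8 = 1859.3
  fusion: m_ice L_f = 69.5×334 = 23213
  warm the meltwater: 290.51 T
  water: 1901.9(T − 82.7)
2192.4 T = 157287 − 25072 = 132215
T ≈ 60.31 °C (positive, so assuming full melt was valid).

T_f ≈ 60.3 °C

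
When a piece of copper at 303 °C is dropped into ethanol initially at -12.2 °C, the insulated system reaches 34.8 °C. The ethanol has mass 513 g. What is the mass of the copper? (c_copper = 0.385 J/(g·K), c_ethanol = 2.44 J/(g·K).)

m ≈ 570 g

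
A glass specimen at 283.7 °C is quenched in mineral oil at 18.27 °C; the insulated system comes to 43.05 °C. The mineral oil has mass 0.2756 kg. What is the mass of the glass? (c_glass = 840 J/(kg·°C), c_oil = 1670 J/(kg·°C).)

m ≈ 0.0564 kg

|Q_glass| = |Q_oil|:
m×840×(283.7 − 43.05) = 0.2756×1670×(43.05 − 18.27)
202146 m = 11405  ⇒  m ≈ 0.05642 kg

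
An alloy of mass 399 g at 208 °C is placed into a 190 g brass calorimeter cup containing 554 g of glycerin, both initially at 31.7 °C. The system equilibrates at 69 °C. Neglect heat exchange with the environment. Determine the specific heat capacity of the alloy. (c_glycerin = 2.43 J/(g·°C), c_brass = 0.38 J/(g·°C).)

Let T be the final temperature. ΣQ_i = 0:
399·c·(69 − 208) + 554·2.43·(69 − 31.7) + 190·0.38·(69 − 31.7) = 0
-55461 c = -52907
c = -52907/-55461 ≈ 0.954 J/(g·°C)

c ≈ 0.954 J/(g·°C)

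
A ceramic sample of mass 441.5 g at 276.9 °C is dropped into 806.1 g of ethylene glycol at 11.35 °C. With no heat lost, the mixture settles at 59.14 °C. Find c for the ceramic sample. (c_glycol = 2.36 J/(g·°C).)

c ≈ 0.946 J/(g·°C)

Heat lost by the ceramic sample = heat gained by the glycol:
441.5×c×(276.9 − 59.14) = 806.1×2.36×(59.14 − 11.35)
96141 c = 90916  ⇒  c ≈ 0.9456 J/(g·°C)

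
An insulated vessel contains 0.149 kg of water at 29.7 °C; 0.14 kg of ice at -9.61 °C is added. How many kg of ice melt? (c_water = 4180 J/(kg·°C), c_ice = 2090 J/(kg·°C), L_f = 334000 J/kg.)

m_melted ≈ 0.047 kg

Cooling the water to 0 °C releases 0.149·4180·29.7 = 18498 J.
Of that, 0.14·2090·9.61 = 2811.9 J goes to bring the ice to 0 °C, leaving 15686 J.
Melting all 0.14 kg of ice would need 0.14·334000 = 46760 J.
That's not enough to melt it all — equilibrium is at 0 °C with ice remaining.
m_melt = 15686 / L_f = 0.04696 kg.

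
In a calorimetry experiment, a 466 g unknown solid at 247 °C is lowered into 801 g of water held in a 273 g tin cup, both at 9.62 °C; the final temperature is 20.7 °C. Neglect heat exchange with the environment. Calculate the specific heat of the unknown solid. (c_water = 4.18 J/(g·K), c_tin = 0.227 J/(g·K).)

Taking heat into each body as positive, Σ m c ΔT = 0:
466·c·(20.7 − 247) + 801·4.18·(20.7 − 9.62) + 273·0.227·(20.7 − 9.62) = 0
-105456 c = -37784
c = -37784/-105456 ≈ 0.3583 J/(g·K)

c ≈ 0.358 J/(g·K)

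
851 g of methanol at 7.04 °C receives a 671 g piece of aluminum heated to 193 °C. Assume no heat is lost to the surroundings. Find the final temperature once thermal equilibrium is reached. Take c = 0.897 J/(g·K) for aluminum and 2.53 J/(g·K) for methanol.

Taking heat into each body as positive, Σ m c ΔT = 0:
671×0.897×(T − 193) + 851×2.53×(T − 7.04) = 0
601.89(T − 193) + 2153(T − 7.04) = 0
(601.89 + 2153) T = 601.89×193 + 2153×7.04
T = 131322/2754.9 ≈ 47.67 °C

T_f ≈ 47.7 °C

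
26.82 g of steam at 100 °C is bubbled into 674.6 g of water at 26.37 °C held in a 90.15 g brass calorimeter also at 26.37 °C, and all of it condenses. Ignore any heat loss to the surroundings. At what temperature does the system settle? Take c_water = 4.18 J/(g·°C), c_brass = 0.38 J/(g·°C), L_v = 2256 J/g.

Heat gained plus heat lost sum to zero:
condense steam: −26.82×2256 = −60506; condensed water 100 °C→T: 112.11(T − 100); original water: 2819.8(T − 26.37); brass cup: 90.15×0.38×(T − 26.37) = 34.26(T − 26.37)
2966.2 T = 60506 + 11211 + 75262 = 146979
T ≈ 49.55 °C — below 100 °C, confirming all the steam condensed.

T_f ≈ 49.6 °C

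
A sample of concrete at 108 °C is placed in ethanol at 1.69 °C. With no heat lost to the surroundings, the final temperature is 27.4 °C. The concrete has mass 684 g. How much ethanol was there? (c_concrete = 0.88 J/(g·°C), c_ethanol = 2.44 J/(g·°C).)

|Q_concrete| = |Q_ethanol|:
684·0.88·(108 − 27.4) = m·2.44·(27.4 − 1.69)
62.73 m = 48515  ⇒  m ≈ 773.4 g

m ≈ 773 g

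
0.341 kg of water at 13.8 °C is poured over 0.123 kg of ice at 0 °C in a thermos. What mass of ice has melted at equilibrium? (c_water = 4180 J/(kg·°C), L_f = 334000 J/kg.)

m_melted ≈ 0.0589 kg

Cooling the water to 0 °C releases 0.341·4180·13.8 = 19670 J.
To melt every bit of ice: 0.123·334000 = 41082 J.
19670 J < 41082 J, so only part of the ice melts and the system sits at 0 °C.
Mass melted = 19670/334000 ≈ 0.05889 kg.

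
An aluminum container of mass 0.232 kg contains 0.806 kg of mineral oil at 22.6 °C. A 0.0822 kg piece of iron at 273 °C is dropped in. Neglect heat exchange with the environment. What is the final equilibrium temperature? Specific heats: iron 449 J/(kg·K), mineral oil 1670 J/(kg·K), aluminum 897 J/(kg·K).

T_f ≈ 28.4 °C

Energy conservation, ΣQ = 0:
0.0822×449×(T − 273) + 0.806×1670×(T − 22.6) + 0.232×897×(T − 22.6) = 0
1591 T = 45199
T = 45199 / 1591 = 28.4 °C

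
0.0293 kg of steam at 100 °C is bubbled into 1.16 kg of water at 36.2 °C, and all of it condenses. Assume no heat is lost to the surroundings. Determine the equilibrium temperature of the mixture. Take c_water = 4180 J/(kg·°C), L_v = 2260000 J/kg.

Taking heat into each body as positive, Σ m c ΔT = 0:
latent heat released on condensation: 0.0293·2260000 = 66218
  condensate cools 100→T: 0.0293·4180·(T − 100) = 122.47(T − 100)
  water warms: 1.16·4180·(T − 36.2) = 4848.8(T − 36.2)
4971.3 T = 66218 + 12247 + 175527 = 253992
T ≈ 51.09 °C, under the boiling point, so the assumption holds.

T_f ≈ 51.1 °C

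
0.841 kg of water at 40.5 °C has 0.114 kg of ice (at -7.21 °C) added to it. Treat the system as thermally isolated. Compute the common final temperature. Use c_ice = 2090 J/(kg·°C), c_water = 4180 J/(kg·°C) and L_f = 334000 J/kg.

Taking heat into each body as positive, Σ m c ΔT = 0:
warm ice to 0 °C: 0.114×2090×(0 − (-7.21)) = 1717.9
  melt ice: 0.114×334000 = 38076
  warm the meltwater: 476.52 T
  water: 3515.4(T − 40.5)
3991.9 T = 142373 − 39794 = 102579
T ≈ 25.70 °C (positive, so assuming full melt was valid).

T_f ≈ 25.7 °C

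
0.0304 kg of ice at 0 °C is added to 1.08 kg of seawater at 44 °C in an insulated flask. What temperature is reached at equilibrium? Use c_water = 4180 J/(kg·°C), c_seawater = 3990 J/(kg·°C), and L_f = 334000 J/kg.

Net heat exchanged in the isolated system is zero:
fusion: m_ice L_f = 0.0304×334000 = 10154
  meltwater 0→T: 0.0304×4180×T = 127.07 T
  seawater cools: 1.08×3990×(T − 44) = 4309.2(T − 44)
4436.3 T = 189605 − 10154 = 179451
T ≈ 40.45 °C (positive, so assuming full melt was valid).

T_f ≈ 40.5 °C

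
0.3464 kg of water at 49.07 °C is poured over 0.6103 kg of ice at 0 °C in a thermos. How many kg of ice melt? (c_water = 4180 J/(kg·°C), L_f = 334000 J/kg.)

Cooling the water to 0 °C releases 0.3464×4180×49.07 = 71051 J.
Fully melting the ice requires m_ice L_f = 0.6103×334000 = 203840 J.
Since 71051 < 203840 J, not all the ice melts; equilibrium is at 0 °C.
m_melted×334000 = 71051  ⇒  m_melted ≈ 0.2127 kg.

m_melted ≈ 0.213 kg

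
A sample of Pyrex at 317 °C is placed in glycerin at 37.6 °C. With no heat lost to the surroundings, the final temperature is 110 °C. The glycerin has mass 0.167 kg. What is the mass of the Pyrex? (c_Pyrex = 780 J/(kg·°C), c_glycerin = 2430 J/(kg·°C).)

m ≈ 0.182 kg

Heat lost by the Pyrex = heat gained by the glycerin:
m·780·(317 − 110) = 0.167·2430·(110 − 37.6)
161460 m = 29381  ⇒  m ≈ 0.182 kg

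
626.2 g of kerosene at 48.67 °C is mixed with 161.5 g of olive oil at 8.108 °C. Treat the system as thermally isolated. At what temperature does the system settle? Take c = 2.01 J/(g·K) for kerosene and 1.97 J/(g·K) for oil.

T_f ≈ 40.5 °C

With ΣQ=0 the equilibrium temperature is the m·c-weighted mean:
T_f = (1258.7*48.67 + 318.15*8.108) / (1258.7 + 318.15)
    = 63839 / 1576.8 ≈ 40.49 °C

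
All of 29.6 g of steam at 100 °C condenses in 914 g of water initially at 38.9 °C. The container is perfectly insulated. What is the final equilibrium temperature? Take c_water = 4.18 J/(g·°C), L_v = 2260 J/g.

T_f ≈ 57.8 °C

Conservation of energy gives ΣQ = 0:
condense steam: −29.6×2260 = −66896; condensed water 100 °C→T: 123.73(T − 100); water warms: 914×4.18×(T − 38.9) = 3820.5(T − 38.9)
3944.2 T = 66896 + 12373 + 148618 = 227887
T ≈ 57.78 °C, under the boiling point, so the assumption holds.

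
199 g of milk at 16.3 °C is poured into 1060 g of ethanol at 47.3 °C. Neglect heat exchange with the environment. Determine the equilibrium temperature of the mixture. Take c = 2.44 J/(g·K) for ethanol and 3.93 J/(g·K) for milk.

With ΣQ=0 the equilibrium temperature is the m·c-weighted mean:
T_f = (2586.4·47.3 + 782.07·16.3) / (2586.4 + 782.07)
    = 135084 / 3368.5 ≈ 40.10 °C

T_f ≈ 40.1 °C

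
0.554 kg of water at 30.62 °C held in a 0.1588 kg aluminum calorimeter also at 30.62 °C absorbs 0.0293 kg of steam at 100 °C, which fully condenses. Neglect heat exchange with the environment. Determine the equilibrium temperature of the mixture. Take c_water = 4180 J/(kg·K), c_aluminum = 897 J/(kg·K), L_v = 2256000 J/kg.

Net heat exchanged in the isolated system is zero:
condense steam: −0.0293·2256000 = −66101; condensed water 100 °C→T: 122.47(T − 100); water warms: 0.554·4180·(T − 30.62) = 2315.7(T − 30.62); cup: 142.44(T − 30.62)
2580.6 T = 66101 + 12247 + 75269 = 153617
T ≈ 59.53 °C (< 100 °C, so full condensation is consistent).

T_f ≈ 59.5 °C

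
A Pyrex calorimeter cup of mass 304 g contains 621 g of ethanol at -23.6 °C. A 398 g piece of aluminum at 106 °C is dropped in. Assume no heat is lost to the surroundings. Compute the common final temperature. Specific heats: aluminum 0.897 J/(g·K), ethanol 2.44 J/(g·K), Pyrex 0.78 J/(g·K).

T_f ≈ -1.7 °C

Net heat exchanged in the isolated system is zero:
398·0.897·(T − 106) + 621·2.44·(T − (-23.6)) + 304·0.78·(T − (-23.6)) = 0
357.01(T − 106) + 1515.2(T − (-23.6)) + 237.12(T − (-23.6)) = 0
2109.4 T = -3513.1
T = -3513.1/2109.4 ≈ -1.67 °C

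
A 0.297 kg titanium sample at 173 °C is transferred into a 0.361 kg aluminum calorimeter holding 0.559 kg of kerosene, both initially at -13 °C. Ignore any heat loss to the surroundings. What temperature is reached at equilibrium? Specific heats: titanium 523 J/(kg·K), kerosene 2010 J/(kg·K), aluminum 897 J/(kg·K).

T_f ≈ 5.0 °C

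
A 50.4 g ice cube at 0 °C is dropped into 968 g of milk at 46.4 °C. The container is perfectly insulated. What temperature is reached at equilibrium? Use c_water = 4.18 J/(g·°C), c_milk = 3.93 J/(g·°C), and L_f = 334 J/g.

T_f ≈ 39.8 °C

Heat gained plus heat lost sum to zero:
melt ice: 50.4×334 = 16834; warm the meltwater: 210.67 T; milk: 3804.2(T − 46.4)
4014.9 T = 176517 − 16834 = 159683
T ≈ 39.77 °C (positive, so assuming full melt was valid).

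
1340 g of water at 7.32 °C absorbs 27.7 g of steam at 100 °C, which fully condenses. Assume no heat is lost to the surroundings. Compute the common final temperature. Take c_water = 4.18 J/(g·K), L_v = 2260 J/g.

Energy conservation, ΣQ = 0:
steam→water at 100 °C releases m L_v = 27.7·2260 = 62602; condensate cools 100→T: 27.7·4.18·(T − 100) = 115.79(T − 100); original water: 5601.2(T − 7.32)
5717 T = 62602 + 11579 + 41001 = 115181
T ≈ 20.15 °C (< 100 °C, so full condensation is consistent).

T_f ≈ 20.1 °C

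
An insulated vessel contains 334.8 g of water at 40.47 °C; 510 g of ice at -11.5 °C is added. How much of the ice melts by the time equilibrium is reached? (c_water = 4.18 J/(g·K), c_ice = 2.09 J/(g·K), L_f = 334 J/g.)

Water can give up m c ΔT = 334.8·4.18·40.47 = 56636 J before reaching 0 °C.
Of that, 510·2.09·11.5 = 12258 J goes to bring the ice to 0 °C, leaving 44378 J.
Fully melting the ice requires m_ice L_f = 510·334 = 170340 J.
That's not enough to melt it all — equilibrium is at 0 °C with ice remaining.
Mass melted = 44378/334 ≈ 132.9 g.

m_melted ≈ 133 g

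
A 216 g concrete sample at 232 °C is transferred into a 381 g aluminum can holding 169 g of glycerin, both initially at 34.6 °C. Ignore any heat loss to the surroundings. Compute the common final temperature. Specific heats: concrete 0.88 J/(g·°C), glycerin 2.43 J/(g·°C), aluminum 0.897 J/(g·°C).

T_f ≈ 74.4 °C

Taking heat into each body as positive, Σ m c ΔT = 0:
216×0.88×(T − 232) + 169×2.43×(T − 34.6) + 381×0.897×(T − 34.6) = 0
190.08(T − 232) + 410.67(T − 34.6) + 341.76(T − 34.6) = 0
(190.08 + 410.67 + 341.76) T = 190.08×232 + 410.67×34.6 + 341.76×34.6
T = 70133 / 942.51 = 74.4 °C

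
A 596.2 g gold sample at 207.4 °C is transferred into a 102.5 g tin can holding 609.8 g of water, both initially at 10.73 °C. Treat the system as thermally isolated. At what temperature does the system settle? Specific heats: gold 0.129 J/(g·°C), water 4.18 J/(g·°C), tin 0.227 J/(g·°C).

Let T be the final temperature. ΣQ_i = 0:
596.2·0.129·(T − 207.4) + 609.8·4.18·(T − 10.73) + 102.5·0.227·(T − 10.73) = 0
76.91(T − 207.4) + 2549(T − 10.73) + 23.27(T − 10.73) = 0
(76.91 + 2549 + 23.27) T = 76.91·207.4 + 2549·10.73 + 23.27·10.73
T ≈ 16.44 °C

T_f ≈ 16.4 °C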